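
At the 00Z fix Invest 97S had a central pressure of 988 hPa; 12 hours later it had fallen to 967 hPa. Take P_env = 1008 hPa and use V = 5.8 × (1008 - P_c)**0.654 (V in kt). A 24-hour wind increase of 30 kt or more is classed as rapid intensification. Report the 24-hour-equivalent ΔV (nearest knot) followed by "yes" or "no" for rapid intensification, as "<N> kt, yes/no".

V₁: ΔP = 20, V ≈ 5.8 × 20^0.654 ≈ 41.14 kt.
V₂: ΔP = 41, V ≈ 5.8 × 41^0.654 ≈ 65.79 kt.
ΔV over 12 h = 24.65 kt → 24 h equivalent = 24.65 × 24/12 ≈ 49.30 kt.
49 kt ≥ 30 kt ⇒ rapid intensification.

49 kt, yes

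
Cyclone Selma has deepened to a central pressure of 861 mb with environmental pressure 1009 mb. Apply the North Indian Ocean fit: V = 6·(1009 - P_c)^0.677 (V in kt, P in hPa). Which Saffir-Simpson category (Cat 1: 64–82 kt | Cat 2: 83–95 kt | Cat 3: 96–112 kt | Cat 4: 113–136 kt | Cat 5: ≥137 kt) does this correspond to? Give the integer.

5

ΔP = 1009 − 861 = 148 mb.
V ≈ 6 × 148^0.677 = 6 × 29.46 ≈ 177 kt.
177 kt falls in the Category 5 band.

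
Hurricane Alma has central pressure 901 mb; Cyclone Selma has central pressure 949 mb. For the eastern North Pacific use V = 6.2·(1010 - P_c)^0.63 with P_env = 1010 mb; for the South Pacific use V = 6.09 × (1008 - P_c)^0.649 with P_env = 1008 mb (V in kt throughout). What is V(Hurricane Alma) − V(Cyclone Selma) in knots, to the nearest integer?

33 kt

Hurricane Alma: ΔP = 109; V ≈ 6.2 × 109^0.63 ≈ 119.12 kt.
Cyclone Selma: ΔP = 59; V ≈ 6.09 × 59^0.649 ≈ 85.88 kt.
Difference ≈ 119.12 − 85.88 = 33.24 → 33 kt.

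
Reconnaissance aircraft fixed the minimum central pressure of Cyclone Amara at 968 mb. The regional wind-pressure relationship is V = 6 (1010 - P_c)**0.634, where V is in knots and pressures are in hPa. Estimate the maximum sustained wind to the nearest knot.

64 kt

ΔP = 1010 − 968 = 42 mb.
42^0.634 ≈ 10.694.
V ≈ 6 × 10.694 ≈ 64.2 kt.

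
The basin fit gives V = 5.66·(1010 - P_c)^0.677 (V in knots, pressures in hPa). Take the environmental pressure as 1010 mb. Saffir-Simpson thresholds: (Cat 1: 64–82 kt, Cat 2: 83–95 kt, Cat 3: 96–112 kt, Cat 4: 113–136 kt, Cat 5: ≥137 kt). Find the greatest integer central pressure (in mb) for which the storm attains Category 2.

Category 2 begins at V = 83 kt.
Required ΔP = (83/5.66)^(1/0.677) = 14.664^1.477 ≈ 52.81 mb.
P_c ≤ 1010 − 52.81 = 957.19, so the highest integer P_c is 957 mb.

957 mb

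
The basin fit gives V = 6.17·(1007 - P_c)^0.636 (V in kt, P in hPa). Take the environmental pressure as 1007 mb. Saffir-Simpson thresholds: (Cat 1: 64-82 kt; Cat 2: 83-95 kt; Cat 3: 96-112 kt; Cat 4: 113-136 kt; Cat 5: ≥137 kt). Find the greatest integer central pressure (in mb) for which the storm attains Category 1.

Category 1 begins at V = 64 kt.
Required ΔP = (64/6.17)^(1/0.636) = 10.373^1.572 ≈ 39.57 mb.
P_c ≤ 1007 − 39.57 = 967.43, so the highest integer P_c is 967 mb.

967 mb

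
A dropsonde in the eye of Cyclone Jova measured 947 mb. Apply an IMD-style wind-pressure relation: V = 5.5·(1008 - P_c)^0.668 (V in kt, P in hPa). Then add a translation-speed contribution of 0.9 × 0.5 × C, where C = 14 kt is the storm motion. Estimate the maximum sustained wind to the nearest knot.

92 kt

ΔP = 1008 − 947 = 61 mb.
61^0.668 ≈ 15.581.
V ≈ 5.5 × 15.581 ≈ 85.7 kt.
Translation term: 0.9 × 0.5 × 14 = 6.3 kt.
Corrected V ≈ 92 kt → 92 kt.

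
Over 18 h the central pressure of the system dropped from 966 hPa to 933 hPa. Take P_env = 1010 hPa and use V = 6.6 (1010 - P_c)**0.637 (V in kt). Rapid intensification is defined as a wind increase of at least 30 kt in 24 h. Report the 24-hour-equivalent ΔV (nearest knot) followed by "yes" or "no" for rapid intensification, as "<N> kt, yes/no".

V₁: ΔP = 44, V ≈ 6.6 × 44^0.637 ≈ 73.52 kt.
V₂: ΔP = 77, V ≈ 6.6 × 77^0.637 ≈ 105.01 kt.
ΔV over 18 h = 31.49 kt → 24 h equivalent = 31.49 × 24/18 ≈ 41.99 kt.
42 kt ≥ 30 kt ⇒ rapid intensification.

42 kt, yes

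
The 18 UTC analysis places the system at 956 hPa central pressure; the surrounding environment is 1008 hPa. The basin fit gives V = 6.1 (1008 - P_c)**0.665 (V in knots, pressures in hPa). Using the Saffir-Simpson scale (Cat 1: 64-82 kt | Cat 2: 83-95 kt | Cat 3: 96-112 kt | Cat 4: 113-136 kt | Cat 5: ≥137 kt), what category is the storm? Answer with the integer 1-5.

ΔP = 1008 − 956 = 52 hPa.
V ≈ 6.1 × 52^0.665 = 6.1 × 13.84 ≈ 84 kt.
84 kt falls in the Category 2 band.

2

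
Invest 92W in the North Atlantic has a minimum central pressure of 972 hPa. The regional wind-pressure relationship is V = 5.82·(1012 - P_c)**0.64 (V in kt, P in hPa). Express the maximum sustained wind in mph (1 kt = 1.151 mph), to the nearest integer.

ΔP = 1012 − 972 = 40 hPa.
V ≈ 5.82 × 40^0.64 = 5.82 × 10.600 ≈ 61.694 kt.
61.694 × 1.151 ≈ 71.01 mph → 71 mph.

71 mph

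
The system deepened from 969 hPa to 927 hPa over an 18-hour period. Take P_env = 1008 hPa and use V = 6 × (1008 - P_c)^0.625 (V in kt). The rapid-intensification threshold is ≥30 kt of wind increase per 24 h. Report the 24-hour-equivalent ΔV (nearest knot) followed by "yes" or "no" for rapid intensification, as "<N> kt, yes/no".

46 kt, yes

V₁: ΔP = 39, V ≈ 6 × 39^0.625 ≈ 59.23 kt.
V₂: ΔP = 81, V ≈ 6 × 81^0.625 ≈ 93.53 kt.
ΔV over 18 h = 34.30 kt → 24 h equivalent = 34.30 × 24/18 ≈ 45.73 kt.
46 kt ≥ 30 kt ⇒ rapid intensification.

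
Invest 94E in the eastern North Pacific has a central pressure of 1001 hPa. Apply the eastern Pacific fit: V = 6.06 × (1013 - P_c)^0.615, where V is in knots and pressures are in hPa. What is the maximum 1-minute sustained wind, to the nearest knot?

28 kt

ΔP = 1013 − 1001 = 12 hPa.
12^0.615 ≈ 4.610.
V ≈ 6.06 × 4.610 ≈ 27.9 kt.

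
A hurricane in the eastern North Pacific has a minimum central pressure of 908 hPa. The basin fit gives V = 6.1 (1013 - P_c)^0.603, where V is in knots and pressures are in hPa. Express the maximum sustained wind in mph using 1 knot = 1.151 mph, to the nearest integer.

116 mph

ΔP = 1013 − 908 = 105 hPa.
V ≈ 6.1 × 105^0.603 = 6.1 × 16.549 ≈ 100.950 kt.
100.950 × 1.151 ≈ 116.19 mph → 116 mph.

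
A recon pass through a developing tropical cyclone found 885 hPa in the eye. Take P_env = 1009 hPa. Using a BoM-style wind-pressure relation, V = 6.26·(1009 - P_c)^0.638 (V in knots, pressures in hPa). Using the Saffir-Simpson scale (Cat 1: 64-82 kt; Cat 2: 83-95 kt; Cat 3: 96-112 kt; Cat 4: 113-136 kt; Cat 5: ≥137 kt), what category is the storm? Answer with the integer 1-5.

ΔP = 1009 − 885 = 124 hPa.
V ≈ 6.26 × 124^0.638 = 6.26 × 21.66 ≈ 136 kt.
136 kt falls in the Category 4 band.

4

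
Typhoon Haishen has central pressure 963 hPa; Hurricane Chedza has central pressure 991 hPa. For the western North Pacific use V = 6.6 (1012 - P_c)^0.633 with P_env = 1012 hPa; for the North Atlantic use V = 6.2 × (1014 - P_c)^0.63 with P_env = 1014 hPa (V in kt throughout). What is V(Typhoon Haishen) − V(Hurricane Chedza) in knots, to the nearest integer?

Typhoon Haishen: ΔP = 49; V ≈ 6.6 × 49^0.633 ≈ 77.52 kt.
Hurricane Chedza: ΔP = 23; V ≈ 6.2 × 23^0.63 ≈ 44.70 kt.
Difference ≈ 77.52 − 44.70 = 32.82 → 33 kt.

33 kt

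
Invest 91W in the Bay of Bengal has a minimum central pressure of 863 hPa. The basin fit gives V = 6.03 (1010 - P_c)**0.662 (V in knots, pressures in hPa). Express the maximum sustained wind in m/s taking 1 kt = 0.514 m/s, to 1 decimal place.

ΔP = 1010 − 863 = 147 hPa.
V ≈ 6.03 × 147^0.662 = 6.03 × 27.212 ≈ 164.090 kt.
164.090 × 0.514 ≈ 84.34 m/s → 84.3 m/s.

84.3 m/s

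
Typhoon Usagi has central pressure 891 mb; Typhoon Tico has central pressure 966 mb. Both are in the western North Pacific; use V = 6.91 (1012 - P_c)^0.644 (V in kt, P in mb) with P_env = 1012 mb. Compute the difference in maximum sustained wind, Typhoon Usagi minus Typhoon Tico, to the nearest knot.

Typhoon Usagi: ΔP = 121; V ≈ 6.91 × 121^0.644 ≈ 151.63 kt.
Typhoon Tico: ΔP = 46; V ≈ 6.91 × 46^0.644 ≈ 81.34 kt.
Difference ≈ 151.63 − 81.34 = 70.29 → 70 kt.

70 kt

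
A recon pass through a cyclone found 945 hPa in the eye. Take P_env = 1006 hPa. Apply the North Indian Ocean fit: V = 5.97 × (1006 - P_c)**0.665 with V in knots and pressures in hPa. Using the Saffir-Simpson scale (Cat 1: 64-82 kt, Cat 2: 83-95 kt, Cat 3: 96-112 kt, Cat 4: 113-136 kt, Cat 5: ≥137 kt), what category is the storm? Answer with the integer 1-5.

2

ΔP = 1006 − 945 = 61 hPa.
V ≈ 5.97 × 61^0.665 = 5.97 × 15.39 ≈ 92 kt.
92 kt falls in the Category 2 band.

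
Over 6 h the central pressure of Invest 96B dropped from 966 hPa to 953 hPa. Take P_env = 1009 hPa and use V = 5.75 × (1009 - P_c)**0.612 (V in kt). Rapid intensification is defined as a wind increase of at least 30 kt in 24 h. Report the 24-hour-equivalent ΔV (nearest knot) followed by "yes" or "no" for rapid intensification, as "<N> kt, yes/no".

V₁: ΔP = 43, V ≈ 5.75 × 43^0.612 ≈ 57.46 kt.
V₂: ΔP = 56, V ≈ 5.75 × 56^0.612 ≈ 67.54 kt.
ΔV over 6 h = 10.08 kt → 24 h equivalent = 10.08 × 24/6 ≈ 40.32 kt.
40 kt ≥ 30 kt ⇒ rapid intensification.

40 kt, yes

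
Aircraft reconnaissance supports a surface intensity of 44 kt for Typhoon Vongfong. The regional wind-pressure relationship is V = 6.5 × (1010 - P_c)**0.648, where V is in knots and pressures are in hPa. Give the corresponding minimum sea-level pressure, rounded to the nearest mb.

ΔP = (V / 6.5)^(1/0.648) = (44/6.5)^1.543.
44/6.5 = 6.769; 6.769^1.543 ≈ 19.13 mb.
P_c = 1010 − 19.13 = 990.87 ≈ 991 mb.

991 mb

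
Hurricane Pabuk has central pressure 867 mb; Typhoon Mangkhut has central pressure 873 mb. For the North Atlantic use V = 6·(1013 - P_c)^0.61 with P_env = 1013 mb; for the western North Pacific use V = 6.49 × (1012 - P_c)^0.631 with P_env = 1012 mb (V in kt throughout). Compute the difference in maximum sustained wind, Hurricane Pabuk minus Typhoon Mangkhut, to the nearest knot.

Hurricane Pabuk: ΔP = 146; V ≈ 6 × 146^0.61 ≈ 125.43 kt.
Typhoon Mangkhut: ΔP = 139; V ≈ 6.49 × 139^0.631 ≈ 146.05 kt.
Difference ≈ 125.43 − 146.05 = -20.62 → -21 kt.

-21 kt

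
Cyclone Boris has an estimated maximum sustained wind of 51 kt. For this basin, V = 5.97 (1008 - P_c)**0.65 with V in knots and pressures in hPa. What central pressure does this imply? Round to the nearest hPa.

ΔP = (V / 5.97)^(1/0.65) = (51/5.97)^1.538.
51/5.97 = 8.543; 8.543^1.538 ≈ 27.12 hPa.
P_c = 1008 − 27.12 = 980.88 ≈ 981 hPa.

981 hPa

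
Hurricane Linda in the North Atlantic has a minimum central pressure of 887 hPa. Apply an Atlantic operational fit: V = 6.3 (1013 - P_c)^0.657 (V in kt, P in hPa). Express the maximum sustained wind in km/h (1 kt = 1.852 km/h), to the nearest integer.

ΔP = 1013 − 887 = 126 hPa.
V ≈ 6.3 × 126^0.657 = 6.3 × 23.985 ≈ 151.107 kt.
151.107 × 1.852 ≈ 279.85 km/h → 280 km/h.

280 km/h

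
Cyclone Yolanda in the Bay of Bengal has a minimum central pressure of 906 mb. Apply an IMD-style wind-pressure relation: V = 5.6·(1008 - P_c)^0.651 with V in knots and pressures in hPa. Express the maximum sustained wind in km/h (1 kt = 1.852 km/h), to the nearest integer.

211 km/h

ΔP = 1008 − 906 = 102 mb.
V ≈ 5.6 × 102^0.651 = 5.6 × 20.305 ≈ 113.707 kt.
113.707 × 1.852 ≈ 210.59 km/h → 211 km/h.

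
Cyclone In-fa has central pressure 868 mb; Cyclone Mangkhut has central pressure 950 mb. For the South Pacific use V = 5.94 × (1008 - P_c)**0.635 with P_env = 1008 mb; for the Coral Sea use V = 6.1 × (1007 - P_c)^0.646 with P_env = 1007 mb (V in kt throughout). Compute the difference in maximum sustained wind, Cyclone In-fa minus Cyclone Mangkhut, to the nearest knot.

54 kt

Cyclone In-fa: ΔP = 140; V ≈ 5.94 × 140^0.635 ≈ 136.95 kt.
Cyclone Mangkhut: ΔP = 57; V ≈ 6.1 × 57^0.646 ≈ 83.10 kt.
Difference ≈ 136.95 − 83.10 = 53.85 → 54 kt.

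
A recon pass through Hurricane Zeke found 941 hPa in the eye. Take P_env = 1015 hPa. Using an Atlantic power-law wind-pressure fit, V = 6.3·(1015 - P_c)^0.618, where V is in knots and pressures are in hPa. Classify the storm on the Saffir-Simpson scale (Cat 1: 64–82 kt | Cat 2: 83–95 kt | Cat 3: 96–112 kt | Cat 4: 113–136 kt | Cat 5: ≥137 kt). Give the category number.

ΔP = 1015 − 941 = 74 hPa.
V ≈ 6.3 × 74^0.618 = 6.3 × 14.30 ≈ 90 kt.
90 kt falls in the Category 2 band.

2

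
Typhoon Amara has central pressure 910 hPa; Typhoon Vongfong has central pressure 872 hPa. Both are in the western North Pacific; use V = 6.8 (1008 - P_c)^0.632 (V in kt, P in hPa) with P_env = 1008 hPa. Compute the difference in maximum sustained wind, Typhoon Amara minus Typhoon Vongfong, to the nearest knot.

-28 kt

Typhoon Amara: ΔP = 98; V ≈ 6.8 × 98^0.632 ≈ 123.30 kt.
Typhoon Vongfong: ΔP = 136; V ≈ 6.8 × 136^0.632 ≈ 151.67 kt.
Difference ≈ 123.30 − 151.67 = -28.37 → -28 kt.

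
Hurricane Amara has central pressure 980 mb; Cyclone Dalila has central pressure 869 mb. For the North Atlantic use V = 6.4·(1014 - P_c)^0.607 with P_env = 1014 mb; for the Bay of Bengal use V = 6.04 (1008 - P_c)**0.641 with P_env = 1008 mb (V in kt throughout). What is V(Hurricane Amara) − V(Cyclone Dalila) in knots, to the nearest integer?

-88 kt

Hurricane Amara: ΔP = 34; V ≈ 6.4 × 34^0.607 ≈ 54.42 kt.
Cyclone Dalila: ΔP = 139; V ≈ 6.04 × 139^0.641 ≈ 142.79 kt.
Difference ≈ 54.42 − 142.79 = -88.37 → -88 kt.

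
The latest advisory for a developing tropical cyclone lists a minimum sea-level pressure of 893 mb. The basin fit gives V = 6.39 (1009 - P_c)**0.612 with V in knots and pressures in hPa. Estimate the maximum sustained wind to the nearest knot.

ΔP = 1009 − 893 = 116 mb.
116^0.612 ≈ 18.342.
V ≈ 6.39 × 18.342 ≈ 117.2 kt.

117 kt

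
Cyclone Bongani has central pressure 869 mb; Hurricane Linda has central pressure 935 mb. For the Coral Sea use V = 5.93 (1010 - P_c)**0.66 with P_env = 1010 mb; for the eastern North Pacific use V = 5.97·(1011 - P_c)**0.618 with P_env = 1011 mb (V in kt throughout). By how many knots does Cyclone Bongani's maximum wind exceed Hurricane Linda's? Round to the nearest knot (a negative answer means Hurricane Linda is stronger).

Cyclone Bongani: ΔP = 141; V ≈ 5.93 × 141^0.66 ≈ 155.43 kt.
Hurricane Linda: ΔP = 76; V ≈ 5.97 × 76^0.618 ≈ 86.76 kt.
Difference ≈ 155.43 − 86.76 = 68.67 → 69 kt.

69 kt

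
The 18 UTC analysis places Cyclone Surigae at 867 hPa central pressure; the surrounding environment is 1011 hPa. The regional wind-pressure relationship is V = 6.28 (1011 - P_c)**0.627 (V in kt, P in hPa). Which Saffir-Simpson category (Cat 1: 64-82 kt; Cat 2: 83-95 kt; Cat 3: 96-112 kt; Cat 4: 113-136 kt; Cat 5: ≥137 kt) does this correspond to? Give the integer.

ΔP = 1011 − 867 = 144 hPa.
V ≈ 6.28 × 144^0.627 = 6.28 × 22.56 ≈ 142 kt.
142 kt falls in the Category 5 band.

5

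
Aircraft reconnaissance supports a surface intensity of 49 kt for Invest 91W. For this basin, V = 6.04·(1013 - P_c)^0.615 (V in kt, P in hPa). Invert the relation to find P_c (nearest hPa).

983 hPa

ΔP = (V / 6.04)^(1/0.615) = (49/6.04)^1.626.
49/6.04 = 8.113; 8.113^1.626 ≈ 30.08 hPa.
P_c = 1013 − 30.08 = 982.92 ≈ 983 hPa.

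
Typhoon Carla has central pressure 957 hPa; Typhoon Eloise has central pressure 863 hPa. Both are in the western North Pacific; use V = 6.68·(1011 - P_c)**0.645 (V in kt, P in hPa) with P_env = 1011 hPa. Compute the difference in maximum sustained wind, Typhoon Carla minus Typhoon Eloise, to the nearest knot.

-80 kt

Typhoon Carla: ΔP = 54; V ≈ 6.68 × 54^0.645 ≈ 87.53 kt.
Typhoon Eloise: ΔP = 148; V ≈ 6.68 × 148^0.645 ≈ 167.72 kt.
Difference ≈ 87.53 − 167.72 = -80.19 → -80 kt.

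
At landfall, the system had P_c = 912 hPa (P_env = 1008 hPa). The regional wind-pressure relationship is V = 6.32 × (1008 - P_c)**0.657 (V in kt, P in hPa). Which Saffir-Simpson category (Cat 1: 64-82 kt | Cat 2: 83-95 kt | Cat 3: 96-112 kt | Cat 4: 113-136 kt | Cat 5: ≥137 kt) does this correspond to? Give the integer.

4

ΔP = 1008 − 912 = 96 hPa.
V ≈ 6.32 × 96^0.657 = 6.32 × 20.06 ≈ 127 kt.
127 kt falls in the Category 4 band.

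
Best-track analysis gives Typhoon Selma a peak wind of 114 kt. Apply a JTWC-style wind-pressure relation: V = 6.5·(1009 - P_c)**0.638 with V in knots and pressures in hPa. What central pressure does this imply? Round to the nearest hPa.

ΔP = (V / 6.5)^(1/0.638) = (114/6.5)^1.567.
114/6.5 = 17.538; 17.538^1.567 ≈ 89.09 hPa.
P_c = 1009 − 89.09 = 919.91 ≈ 920 hPa.

920 hPa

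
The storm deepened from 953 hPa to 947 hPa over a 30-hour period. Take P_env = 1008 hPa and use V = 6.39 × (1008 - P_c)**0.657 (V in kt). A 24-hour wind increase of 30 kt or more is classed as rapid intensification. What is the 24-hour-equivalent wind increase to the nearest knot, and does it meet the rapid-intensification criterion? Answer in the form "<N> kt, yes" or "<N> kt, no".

V₁: ΔP = 55, V ≈ 6.39 × 55^0.657 ≈ 88.90 kt.
V₂: ΔP = 61, V ≈ 6.39 × 61^0.657 ≈ 95.16 kt.
ΔV over 30 h = 6.26 kt → 24 h equivalent = 6.26 × 24/30 ≈ 5.01 kt.
5 kt < 30 kt ⇒ not rapid intensification.

5 kt, no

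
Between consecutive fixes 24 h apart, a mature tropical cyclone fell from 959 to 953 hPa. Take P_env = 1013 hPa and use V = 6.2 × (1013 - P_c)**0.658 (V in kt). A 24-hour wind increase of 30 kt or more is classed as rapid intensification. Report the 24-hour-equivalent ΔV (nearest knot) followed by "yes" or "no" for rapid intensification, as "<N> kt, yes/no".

V₁: ΔP = 54, V ≈ 6.2 × 54^0.658 ≈ 85.57 kt.
V₂: ΔP = 60, V ≈ 6.2 × 60^0.658 ≈ 91.71 kt.
ΔV over 24 h = 6.14 kt → 24 h equivalent = 6.14 × 24/24 ≈ 6.14 kt.
6 kt < 30 kt ⇒ not rapid intensification.

6 kt, no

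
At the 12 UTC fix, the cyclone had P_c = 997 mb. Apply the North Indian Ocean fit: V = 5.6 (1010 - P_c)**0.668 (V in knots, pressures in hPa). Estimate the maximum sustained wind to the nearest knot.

ΔP = 1010 − 997 = 13 mb.
13^0.668 ≈ 5.548.
V ≈ 5.6 × 5.548 ≈ 31.1 kt.

31 kt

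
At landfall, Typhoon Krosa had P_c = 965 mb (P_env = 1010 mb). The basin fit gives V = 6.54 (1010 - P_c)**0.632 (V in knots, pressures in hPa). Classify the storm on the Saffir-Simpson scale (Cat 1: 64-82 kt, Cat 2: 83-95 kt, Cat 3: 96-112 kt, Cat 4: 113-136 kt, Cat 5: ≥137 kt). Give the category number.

1

ΔP = 1010 − 965 = 45 mb.
V ≈ 6.54 × 45^0.632 = 6.54 × 11.09 ≈ 73 kt.
73 kt falls in the Category 1 band.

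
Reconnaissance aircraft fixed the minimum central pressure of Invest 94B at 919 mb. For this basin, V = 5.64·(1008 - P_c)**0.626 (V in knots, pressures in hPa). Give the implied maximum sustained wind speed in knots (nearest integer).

ΔP = 1008 − 919 = 89 mb.
89^0.626 ≈ 16.608.
V ≈ 5.64 × 16.608 ≈ 93.7 kt.

94 kt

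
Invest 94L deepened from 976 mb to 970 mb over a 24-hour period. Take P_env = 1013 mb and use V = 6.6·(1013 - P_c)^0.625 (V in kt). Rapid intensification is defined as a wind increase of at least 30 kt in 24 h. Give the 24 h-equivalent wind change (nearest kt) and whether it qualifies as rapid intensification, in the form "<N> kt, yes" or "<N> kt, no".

6 kt, no

V₁: ΔP = 37, V ≈ 6.6 × 37^0.625 ≈ 63.05 kt.
V₂: ΔP = 43, V ≈ 6.6 × 43^0.625 ≈ 69.26 kt.
ΔV over 24 h = 6.21 kt → 24 h equivalent = 6.21 × 24/24 ≈ 6.21 kt.
6 kt < 30 kt ⇒ not rapid intensification.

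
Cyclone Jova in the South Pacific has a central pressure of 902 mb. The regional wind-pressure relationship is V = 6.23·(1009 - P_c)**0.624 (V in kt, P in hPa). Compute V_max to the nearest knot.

115 kt

ΔP = 1009 − 902 = 107 mb.
107^0.624 ≈ 18.464.
V ≈ 6.23 × 18.464 ≈ 115.0 kt.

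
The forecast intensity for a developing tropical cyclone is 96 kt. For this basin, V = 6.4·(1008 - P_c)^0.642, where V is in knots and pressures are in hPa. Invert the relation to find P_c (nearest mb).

ΔP = (V / 6.4)^(1/0.642) = (96/6.4)^1.558.
96/6.4 = 15.000; 15.000^1.558 ≈ 67.91 mb.
P_c = 1008 − 67.91 = 940.09 ≈ 940 mb.

940 mb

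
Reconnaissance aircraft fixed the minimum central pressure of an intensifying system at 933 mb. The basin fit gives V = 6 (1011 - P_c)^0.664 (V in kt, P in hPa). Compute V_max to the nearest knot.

108 kt

ΔP = 1011 − 933 = 78 mb.
78^0.664 ≈ 18.045.
V ≈ 6 × 18.045 ≈ 108.3 kt.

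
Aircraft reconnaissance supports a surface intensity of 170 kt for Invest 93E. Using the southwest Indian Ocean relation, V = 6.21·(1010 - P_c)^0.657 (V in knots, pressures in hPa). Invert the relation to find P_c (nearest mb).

856 mb

ΔP = (V / 6.21)^(1/0.657) = (170/6.21)^1.522.
170/6.21 = 27.375; 27.375^1.522 ≈ 154.08 mb.
P_c = 1010 − 154.08 = 855.92 ≈ 856 mb.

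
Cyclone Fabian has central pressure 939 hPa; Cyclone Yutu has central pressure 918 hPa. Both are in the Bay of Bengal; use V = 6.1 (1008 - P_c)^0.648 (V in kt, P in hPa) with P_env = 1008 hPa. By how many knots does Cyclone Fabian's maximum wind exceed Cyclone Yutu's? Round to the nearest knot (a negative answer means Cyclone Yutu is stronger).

Cyclone Fabian: ΔP = 69; V ≈ 6.1 × 69^0.648 ≈ 94.82 kt.
Cyclone Yutu: ΔP = 90; V ≈ 6.1 × 90^0.648 ≈ 112.64 kt.
Difference ≈ 94.82 − 112.64 = -17.82 → -18 kt.

-18 kt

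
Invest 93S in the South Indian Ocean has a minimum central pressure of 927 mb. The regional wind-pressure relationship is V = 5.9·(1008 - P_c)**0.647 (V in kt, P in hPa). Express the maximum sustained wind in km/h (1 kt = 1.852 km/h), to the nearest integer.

ΔP = 1008 − 927 = 81 mb.
V ≈ 5.9 × 81^0.647 = 5.9 × 17.171 ≈ 101.308 kt.
101.308 × 1.852 ≈ 187.62 km/h → 188 km/h.

188 km/h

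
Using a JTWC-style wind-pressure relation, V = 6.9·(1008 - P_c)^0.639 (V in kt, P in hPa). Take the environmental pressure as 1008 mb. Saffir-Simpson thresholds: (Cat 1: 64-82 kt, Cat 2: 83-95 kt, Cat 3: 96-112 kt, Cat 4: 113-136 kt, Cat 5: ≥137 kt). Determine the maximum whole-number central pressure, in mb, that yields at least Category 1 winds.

975 mb

Category 1 begins at V = 64 kt.
Required ΔP = (64/6.9)^(1/0.639) = 9.275^1.565 ≈ 32.65 mb.
P_c ≤ 1008 − 32.65 = 975.35, so the highest integer P_c is 975 mb.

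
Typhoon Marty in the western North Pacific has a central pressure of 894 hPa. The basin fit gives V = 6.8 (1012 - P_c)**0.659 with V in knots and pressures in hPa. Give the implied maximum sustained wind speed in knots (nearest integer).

ΔP = 1012 − 894 = 118 hPa.
118^0.659 ≈ 23.194.
V ≈ 6.8 × 23.194 ≈ 157.7 kt.

158 kt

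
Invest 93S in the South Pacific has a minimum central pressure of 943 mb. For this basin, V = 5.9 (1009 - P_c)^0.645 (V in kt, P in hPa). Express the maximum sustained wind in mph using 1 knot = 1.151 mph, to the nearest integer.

101 mph

ΔP = 1009 − 943 = 66 mb.
V ≈ 5.9 × 66^0.645 = 5.9 × 14.914 ≈ 87.995 kt.
87.995 × 1.151 ≈ 101.28 mph → 101 mph.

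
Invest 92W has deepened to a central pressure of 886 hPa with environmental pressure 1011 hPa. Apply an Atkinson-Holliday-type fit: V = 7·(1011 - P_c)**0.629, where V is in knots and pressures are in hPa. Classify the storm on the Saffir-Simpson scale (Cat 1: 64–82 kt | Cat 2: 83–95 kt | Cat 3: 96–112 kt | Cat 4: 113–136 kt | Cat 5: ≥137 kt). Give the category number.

ΔP = 1011 − 886 = 125 hPa.
V ≈ 7 × 125^0.629 = 7 × 20.84 ≈ 146 kt.
146 kt falls in the Category 5 band.

5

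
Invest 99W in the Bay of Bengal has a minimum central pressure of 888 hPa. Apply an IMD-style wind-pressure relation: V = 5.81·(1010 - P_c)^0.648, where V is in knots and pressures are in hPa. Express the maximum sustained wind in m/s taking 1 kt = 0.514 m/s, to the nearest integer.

67 m/s

ΔP = 1010 − 888 = 122 hPa.
V ≈ 5.81 × 122^0.648 = 5.81 × 22.489 ≈ 130.658 kt.
130.658 × 0.514 ≈ 67.16 m/s → 67 m/s.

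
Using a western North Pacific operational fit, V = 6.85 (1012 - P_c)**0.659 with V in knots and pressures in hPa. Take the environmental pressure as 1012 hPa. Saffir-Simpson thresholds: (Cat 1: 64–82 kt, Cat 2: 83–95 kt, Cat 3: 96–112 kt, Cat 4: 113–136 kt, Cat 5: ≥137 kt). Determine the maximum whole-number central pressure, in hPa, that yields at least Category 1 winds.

Category 1 begins at V = 64 kt.
Required ΔP = (64/6.85)^(1/0.659) = 9.343^1.517 ≈ 29.69 hPa.
P_c ≤ 1012 − 29.69 = 982.31, so the highest integer P_c is 982 hPa.

982 hPa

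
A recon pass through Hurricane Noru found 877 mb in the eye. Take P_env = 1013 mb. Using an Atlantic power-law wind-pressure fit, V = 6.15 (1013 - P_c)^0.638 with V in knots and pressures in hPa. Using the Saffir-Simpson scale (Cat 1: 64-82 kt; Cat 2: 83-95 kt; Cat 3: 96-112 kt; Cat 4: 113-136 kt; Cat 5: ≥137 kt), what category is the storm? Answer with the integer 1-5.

ΔP = 1013 − 877 = 136 mb.
V ≈ 6.15 × 136^0.638 = 6.15 × 22.97 ≈ 141 kt.
141 kt falls in the Category 5 band.

5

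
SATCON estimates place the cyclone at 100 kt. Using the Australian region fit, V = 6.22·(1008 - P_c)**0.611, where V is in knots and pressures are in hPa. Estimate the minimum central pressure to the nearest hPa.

914 hPa

ΔP = (V / 6.22)^(1/0.611) = (100/6.22)^1.637.
100/6.22 = 16.077; 16.077^1.637 ≈ 94.22 hPa.
P_c = 1008 − 94.22 = 913.78 ≈ 914 hPa.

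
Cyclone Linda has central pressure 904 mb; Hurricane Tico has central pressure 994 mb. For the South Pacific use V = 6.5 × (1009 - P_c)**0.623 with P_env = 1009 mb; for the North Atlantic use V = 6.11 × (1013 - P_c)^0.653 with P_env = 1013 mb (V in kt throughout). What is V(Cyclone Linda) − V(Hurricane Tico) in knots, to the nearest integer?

76 kt

Cyclone Linda: ΔP = 105; V ≈ 6.5 × 105^0.623 ≈ 118.06 kt.
Hurricane Tico: ΔP = 19; V ≈ 6.11 × 19^0.653 ≈ 41.79 kt.
Difference ≈ 118.06 − 41.79 = 76.27 → 76 kt.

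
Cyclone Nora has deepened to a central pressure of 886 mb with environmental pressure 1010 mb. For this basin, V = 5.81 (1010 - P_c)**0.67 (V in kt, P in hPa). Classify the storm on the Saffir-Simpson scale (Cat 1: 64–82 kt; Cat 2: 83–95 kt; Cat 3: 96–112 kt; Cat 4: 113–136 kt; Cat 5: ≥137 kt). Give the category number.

ΔP = 1010 − 886 = 124 mb.
V ≈ 5.81 × 124^0.67 = 5.81 × 25.27 ≈ 147 kt.
147 kt falls in the Category 5 band.

5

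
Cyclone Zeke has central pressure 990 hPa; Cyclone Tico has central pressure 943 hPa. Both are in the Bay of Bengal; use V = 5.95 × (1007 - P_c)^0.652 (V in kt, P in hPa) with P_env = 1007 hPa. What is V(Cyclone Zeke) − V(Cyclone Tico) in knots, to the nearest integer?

Cyclone Zeke: ΔP = 17; V ≈ 5.95 × 17^0.652 ≈ 37.74 kt.
Cyclone Tico: ΔP = 64; V ≈ 5.95 × 64^0.652 ≈ 89.57 kt.
Difference ≈ 37.74 − 89.57 = -51.83 → -52 kt.

-52 kt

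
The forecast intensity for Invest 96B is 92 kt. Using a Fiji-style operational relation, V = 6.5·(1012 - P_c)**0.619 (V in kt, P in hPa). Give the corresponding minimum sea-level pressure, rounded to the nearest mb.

940 mb

ΔP = (V / 6.5)^(1/0.619) = (92/6.5)^1.616.
92/6.5 = 14.154; 14.154^1.616 ≈ 72.32 mb.
P_c = 1012 − 72.32 = 939.68 ≈ 940 mb.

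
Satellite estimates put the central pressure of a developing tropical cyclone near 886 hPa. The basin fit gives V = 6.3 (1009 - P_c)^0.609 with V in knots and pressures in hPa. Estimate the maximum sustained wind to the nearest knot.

ΔP = 1009 − 886 = 123 hPa.
123^0.609 ≈ 18.739.
V ≈ 6.3 × 18.739 ≈ 118.1 kt.

118 kt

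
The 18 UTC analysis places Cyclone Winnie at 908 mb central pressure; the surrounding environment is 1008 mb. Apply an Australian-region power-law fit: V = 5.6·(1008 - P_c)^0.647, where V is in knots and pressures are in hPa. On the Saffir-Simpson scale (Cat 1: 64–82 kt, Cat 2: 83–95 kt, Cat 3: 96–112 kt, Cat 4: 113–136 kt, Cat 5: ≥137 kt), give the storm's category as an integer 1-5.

3

ΔP = 1008 − 908 = 100 mb.
V ≈ 5.6 × 100^0.647 = 5.6 × 19.68 ≈ 110 kt.
110 kt falls in the Category 3 band.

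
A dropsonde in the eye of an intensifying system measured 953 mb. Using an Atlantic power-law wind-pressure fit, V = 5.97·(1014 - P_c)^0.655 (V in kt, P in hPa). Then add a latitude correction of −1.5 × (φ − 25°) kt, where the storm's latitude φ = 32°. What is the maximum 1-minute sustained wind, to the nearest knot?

ΔP = 1014 − 953 = 61 mb.
61^0.655 ≈ 14.770.
V ≈ 5.97 × 14.770 ≈ 88.2 kt.
Latitude correction: −1.5 × (32 − 25) = -10.5 kt.
Corrected V ≈ 77.7 kt → 78 kt.

78 kt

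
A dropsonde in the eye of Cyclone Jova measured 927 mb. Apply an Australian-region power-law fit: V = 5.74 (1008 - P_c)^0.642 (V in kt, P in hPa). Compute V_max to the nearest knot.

96 kt

ΔP = 1008 − 927 = 81 mb.
81^0.642 ≈ 16.798.
V ≈ 5.74 × 16.798 ≈ 96.4 kt.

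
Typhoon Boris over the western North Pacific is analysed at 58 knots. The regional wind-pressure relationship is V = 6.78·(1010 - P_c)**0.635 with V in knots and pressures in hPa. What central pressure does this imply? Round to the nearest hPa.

ΔP = (V / 6.78)^(1/0.635) = (58/6.78)^1.575.
58/6.78 = 8.555; 8.555^1.575 ≈ 29.38 hPa.
P_c = 1010 − 29.38 = 980.62 ≈ 981 hPa.

981 hPa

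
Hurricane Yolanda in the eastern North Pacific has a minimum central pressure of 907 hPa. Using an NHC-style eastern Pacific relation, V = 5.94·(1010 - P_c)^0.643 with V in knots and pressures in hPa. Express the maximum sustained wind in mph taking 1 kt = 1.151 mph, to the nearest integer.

135 mph

ΔP = 1010 − 907 = 103 hPa.
V ≈ 5.94 × 103^0.643 = 5.94 × 19.690 ≈ 116.961 kt.
116.961 × 1.151 ≈ 134.62 mph → 135 mph.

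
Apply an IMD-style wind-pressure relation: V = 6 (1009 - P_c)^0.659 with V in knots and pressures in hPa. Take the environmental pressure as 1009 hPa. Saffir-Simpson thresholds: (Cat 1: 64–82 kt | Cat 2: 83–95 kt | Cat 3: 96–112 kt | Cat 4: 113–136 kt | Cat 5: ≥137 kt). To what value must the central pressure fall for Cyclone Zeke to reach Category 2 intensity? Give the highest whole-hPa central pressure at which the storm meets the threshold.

Category 2 begins at V = 83 kt.
Required ΔP = (83/6)^(1/0.659) = 13.833^1.517 ≈ 53.86 hPa.
P_c ≤ 1009 − 53.86 = 955.14, so the highest integer P_c is 955 hPa.

955 hPa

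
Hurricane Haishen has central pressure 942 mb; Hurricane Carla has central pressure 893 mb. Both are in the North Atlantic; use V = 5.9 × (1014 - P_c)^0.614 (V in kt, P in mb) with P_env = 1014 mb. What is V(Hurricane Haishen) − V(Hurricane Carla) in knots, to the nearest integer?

-31 kt

Hurricane Haishen: ΔP = 72; V ≈ 5.9 × 72^0.614 ≈ 81.52 kt.
Hurricane Carla: ΔP = 121; V ≈ 5.9 × 121^0.614 ≈ 112.12 kt.
Difference ≈ 81.52 − 112.12 = -30.60 → -31 kt.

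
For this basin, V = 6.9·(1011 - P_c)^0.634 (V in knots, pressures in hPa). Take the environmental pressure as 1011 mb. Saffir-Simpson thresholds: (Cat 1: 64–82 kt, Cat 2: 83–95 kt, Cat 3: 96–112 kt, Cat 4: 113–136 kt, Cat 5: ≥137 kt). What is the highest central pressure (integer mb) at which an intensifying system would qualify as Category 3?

947 mb

Category 3 begins at V = 96 kt.
Required ΔP = (96/6.9)^(1/0.634) = 13.913^1.577 ≈ 63.61 mb.
P_c ≤ 1011 − 63.61 = 947.39, so the highest integer P_c is 947 mb.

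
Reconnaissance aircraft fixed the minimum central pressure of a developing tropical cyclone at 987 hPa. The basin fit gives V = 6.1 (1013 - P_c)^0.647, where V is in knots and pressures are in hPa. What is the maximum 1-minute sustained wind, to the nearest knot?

50 kt

ΔP = 1013 − 987 = 26 hPa.
26^0.647 ≈ 8.232.
V ≈ 6.1 × 8.232 ≈ 50.2 kt.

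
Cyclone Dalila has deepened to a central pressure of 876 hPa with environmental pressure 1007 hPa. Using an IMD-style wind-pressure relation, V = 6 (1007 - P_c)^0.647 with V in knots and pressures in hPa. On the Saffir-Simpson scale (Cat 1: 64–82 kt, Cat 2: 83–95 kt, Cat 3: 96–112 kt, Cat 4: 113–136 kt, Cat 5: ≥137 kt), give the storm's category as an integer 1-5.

ΔP = 1007 − 876 = 131 hPa.
V ≈ 6 × 131^0.647 = 6 × 23.44 ≈ 141 kt.
141 kt falls in the Category 5 band.

5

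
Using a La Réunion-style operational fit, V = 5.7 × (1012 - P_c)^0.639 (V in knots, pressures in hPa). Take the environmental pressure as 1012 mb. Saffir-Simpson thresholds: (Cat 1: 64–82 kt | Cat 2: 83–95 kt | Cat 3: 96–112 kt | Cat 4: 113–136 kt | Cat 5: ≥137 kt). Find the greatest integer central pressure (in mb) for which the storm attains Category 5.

867 mb

Category 5 begins at V = 137 kt.
Required ΔP = (137/5.7)^(1/0.639) = 24.035^1.565 ≈ 144.86 mb.
P_c ≤ 1012 − 144.86 = 867.14, so the highest integer P_c is 867 mb.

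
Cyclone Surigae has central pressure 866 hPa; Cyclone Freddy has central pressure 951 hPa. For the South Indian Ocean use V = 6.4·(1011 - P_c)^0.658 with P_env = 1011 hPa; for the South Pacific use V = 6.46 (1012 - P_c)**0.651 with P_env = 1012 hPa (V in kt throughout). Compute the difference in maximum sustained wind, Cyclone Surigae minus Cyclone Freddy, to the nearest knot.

75 kt

Cyclone Surigae: ΔP = 145; V ≈ 6.4 × 145^0.658 ≈ 169.18 kt.
Cyclone Freddy: ΔP = 61; V ≈ 6.46 × 61^0.651 ≈ 93.86 kt.
Difference ≈ 169.18 − 93.86 = 75.32 → 75 kt.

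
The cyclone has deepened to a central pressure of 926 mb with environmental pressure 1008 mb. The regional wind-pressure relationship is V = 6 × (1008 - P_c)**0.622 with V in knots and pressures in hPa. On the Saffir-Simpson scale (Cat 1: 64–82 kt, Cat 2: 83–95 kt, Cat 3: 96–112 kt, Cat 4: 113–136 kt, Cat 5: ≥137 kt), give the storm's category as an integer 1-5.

ΔP = 1008 − 926 = 82 mb.
V ≈ 6 × 82^0.622 = 6 × 15.50 ≈ 93 kt.
93 kt falls in the Category 2 band.

2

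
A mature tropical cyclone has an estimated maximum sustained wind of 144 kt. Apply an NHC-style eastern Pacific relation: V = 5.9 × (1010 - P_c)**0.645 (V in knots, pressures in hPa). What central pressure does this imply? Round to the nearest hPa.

868 hPa

ΔP = (V / 5.9)^(1/0.645) = (144/5.9)^1.550.
144/5.9 = 24.407; 24.407^1.550 ≈ 141.64 hPa.
P_c = 1010 − 141.64 = 868.36 ≈ 868 hPa.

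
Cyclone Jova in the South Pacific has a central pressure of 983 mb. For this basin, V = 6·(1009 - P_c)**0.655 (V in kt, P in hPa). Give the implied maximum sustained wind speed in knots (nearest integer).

51 kt

ΔP = 1009 − 983 = 26 mb.
26^0.655 ≈ 8.449.
V ≈ 6 × 8.449 ≈ 50.7 kt.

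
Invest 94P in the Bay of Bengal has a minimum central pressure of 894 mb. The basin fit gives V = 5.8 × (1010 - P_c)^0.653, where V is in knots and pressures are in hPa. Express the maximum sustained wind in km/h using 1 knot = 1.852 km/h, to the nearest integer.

ΔP = 1010 − 894 = 116 mb.
V ≈ 5.8 × 116^0.653 = 5.8 × 22.289 ≈ 129.276 kt.
129.276 × 1.852 ≈ 239.42 km/h → 239 km/h.

239 km/h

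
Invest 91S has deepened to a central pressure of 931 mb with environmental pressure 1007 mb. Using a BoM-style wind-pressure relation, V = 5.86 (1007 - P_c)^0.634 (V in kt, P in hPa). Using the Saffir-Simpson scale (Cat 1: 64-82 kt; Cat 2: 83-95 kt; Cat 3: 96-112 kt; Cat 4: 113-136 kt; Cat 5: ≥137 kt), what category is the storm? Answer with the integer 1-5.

2

ΔP = 1007 − 931 = 76 mb.
V ≈ 5.86 × 76^0.634 = 5.86 × 15.58 ≈ 91 kt.
91 kt falls in the Category 2 band.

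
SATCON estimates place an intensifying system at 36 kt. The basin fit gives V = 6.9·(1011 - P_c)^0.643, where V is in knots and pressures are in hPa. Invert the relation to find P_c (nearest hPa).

ΔP = (V / 6.9)^(1/0.643) = (36/6.9)^1.555.
36/6.9 = 5.217; 5.217^1.555 ≈ 13.06 hPa.
P_c = 1011 − 13.06 = 997.94 ≈ 998 hPa.

998 hPa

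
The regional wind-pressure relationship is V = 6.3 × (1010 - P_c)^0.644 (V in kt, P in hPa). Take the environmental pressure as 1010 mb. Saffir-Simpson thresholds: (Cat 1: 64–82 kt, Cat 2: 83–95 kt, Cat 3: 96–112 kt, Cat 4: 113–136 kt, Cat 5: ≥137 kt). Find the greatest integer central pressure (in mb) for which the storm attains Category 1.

973 mb

Category 1 begins at V = 64 kt.
Required ΔP = (64/6.3)^(1/0.644) = 10.159^1.553 ≈ 36.59 mb.
P_c ≤ 1010 − 36.59 = 973.41, so the highest integer P_c is 973 mb.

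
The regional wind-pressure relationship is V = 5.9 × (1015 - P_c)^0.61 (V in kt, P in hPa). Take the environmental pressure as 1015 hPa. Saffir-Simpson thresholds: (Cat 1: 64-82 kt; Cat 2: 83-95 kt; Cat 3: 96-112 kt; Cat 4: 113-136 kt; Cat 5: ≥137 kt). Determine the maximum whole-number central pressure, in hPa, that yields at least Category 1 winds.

Category 1 begins at V = 64 kt.
Required ΔP = (64/5.9)^(1/0.61) = 10.847^1.639 ≈ 49.80 hPa.
P_c ≤ 1015 − 49.80 = 965.20, so the highest integer P_c is 965 hPa.

965 hPa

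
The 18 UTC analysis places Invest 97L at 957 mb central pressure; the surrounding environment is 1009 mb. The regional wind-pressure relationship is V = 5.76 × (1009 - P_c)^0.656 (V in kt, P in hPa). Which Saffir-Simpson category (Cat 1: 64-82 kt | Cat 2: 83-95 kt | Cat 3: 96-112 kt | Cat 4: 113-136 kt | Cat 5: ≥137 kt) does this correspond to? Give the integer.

ΔP = 1009 − 957 = 52 mb.
V ≈ 5.76 × 52^0.656 = 5.76 × 13.36 ≈ 77 kt.
77 kt falls in the Category 1 band.

1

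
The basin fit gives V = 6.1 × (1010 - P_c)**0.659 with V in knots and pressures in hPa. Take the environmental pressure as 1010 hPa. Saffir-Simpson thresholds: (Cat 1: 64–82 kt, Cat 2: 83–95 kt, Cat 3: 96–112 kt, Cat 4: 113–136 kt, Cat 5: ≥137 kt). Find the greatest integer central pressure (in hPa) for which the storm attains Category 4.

926 hPa

Category 4 begins at V = 113 kt.
Required ΔP = (113/6.1)^(1/0.659) = 18.525^1.517 ≈ 83.90 hPa.
P_c ≤ 1010 − 83.90 = 926.10, so the highest integer P_c is 926 hPa.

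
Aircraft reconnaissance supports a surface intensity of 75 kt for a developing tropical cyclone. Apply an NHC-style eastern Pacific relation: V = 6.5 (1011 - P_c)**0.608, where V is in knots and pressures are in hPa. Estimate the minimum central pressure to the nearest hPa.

955 hPa

ΔP = (V / 6.5)^(1/0.608) = (75/6.5)^1.645.
75/6.5 = 11.538; 11.538^1.645 ≈ 55.84 hPa.
P_c = 1011 − 55.84 = 955.16 ≈ 955 hPa.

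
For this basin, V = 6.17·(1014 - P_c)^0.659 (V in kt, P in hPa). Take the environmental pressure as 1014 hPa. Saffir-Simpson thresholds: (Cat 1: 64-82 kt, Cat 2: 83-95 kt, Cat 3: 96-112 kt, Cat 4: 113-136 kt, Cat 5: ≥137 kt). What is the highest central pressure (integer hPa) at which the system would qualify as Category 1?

979 hPa

Category 1 begins at V = 64 kt.
Required ΔP = (64/6.17)^(1/0.659) = 10.373^1.517 ≈ 34.80 hPa.
P_c ≤ 1014 − 34.80 = 979.20, so the highest integer P_c is 979 hPa.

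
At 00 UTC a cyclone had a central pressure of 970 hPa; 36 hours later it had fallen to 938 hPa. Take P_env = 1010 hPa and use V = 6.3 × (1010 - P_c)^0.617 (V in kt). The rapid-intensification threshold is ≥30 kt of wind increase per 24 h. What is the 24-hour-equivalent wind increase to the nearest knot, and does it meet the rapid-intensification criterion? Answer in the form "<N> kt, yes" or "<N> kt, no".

18 kt, no

V₁: ΔP = 40, V ≈ 6.3 × 40^0.617 ≈ 61.35 kt.
V₂: ΔP = 72, V ≈ 6.3 × 72^0.617 ≈ 88.17 kt.
ΔV over 36 h = 26.82 kt → 24 h equivalent = 26.82 × 24/36 ≈ 17.88 kt.
18 kt < 30 kt ⇒ not rapid intensification.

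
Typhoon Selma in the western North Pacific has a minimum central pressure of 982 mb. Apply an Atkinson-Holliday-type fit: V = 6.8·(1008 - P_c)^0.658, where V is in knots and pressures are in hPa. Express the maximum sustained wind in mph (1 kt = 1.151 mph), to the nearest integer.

67 mph

ΔP = 1008 − 982 = 26 mb.
V ≈ 6.8 × 26^0.658 = 6.8 × 8.532 ≈ 58.018 kt.
58.018 × 1.151 ≈ 66.78 mph → 67 mph.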